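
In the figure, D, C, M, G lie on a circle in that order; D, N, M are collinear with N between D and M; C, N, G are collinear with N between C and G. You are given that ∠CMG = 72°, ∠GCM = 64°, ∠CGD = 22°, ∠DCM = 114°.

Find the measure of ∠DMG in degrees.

∠DMG = 50°

1. ∠GDM = 64°  [same arc MG]
2. ∠DGM = 66°  [cyclic DCMG, opposite ∠C+∠G]
3. ∠DMG = 50°  [△DMG]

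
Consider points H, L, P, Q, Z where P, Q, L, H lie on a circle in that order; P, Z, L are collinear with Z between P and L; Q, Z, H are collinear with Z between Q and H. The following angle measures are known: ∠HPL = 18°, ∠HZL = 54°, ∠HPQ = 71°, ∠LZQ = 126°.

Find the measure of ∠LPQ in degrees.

∠LPQ = 53°

1. ∠HQL = 18°  [same arc LH]
2. ∠HLQ = 109°  [cyclic PQLH, opposite ∠P+∠L]
3. ∠LHQ = 53°  [△QLH]
4. ∠LPQ = 53°  [same arc QL]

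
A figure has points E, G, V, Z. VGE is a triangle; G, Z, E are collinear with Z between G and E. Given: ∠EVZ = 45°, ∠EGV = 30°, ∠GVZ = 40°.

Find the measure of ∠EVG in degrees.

∠EVG = 85°

1. ∠VGZ = 30°  [Z on ray GE]
2. ∠GZV = 110°  [△VGZ]
3. ∠EZV = 70°  [linear pair at Z on GE]
4. ∠VEZ = 65°  [△VZE]
5. ∠GEV = 65°  [Z on ray EG]
6. ∠EVG = 85°  [△VGE]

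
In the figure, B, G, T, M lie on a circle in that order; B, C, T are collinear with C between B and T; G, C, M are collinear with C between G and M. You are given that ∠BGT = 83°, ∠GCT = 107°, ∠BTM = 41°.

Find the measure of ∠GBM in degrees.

1. ∠BMT = 97°  [cyclic BGTM, opposite ∠G+∠M]
2. ∠BCM = 107°  [vertical angles at C]
3. ∠BGM = 41°  [same arc BM]
4. ∠MBT = 42°  [△BTM]
5. ∠BMG = 31°  [△BCM]
6. ∠GBM = 108°  [△BGM]

∠GBM = 108°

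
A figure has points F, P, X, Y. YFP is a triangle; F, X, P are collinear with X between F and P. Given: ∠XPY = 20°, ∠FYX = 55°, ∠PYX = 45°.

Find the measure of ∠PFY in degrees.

1. ∠PXY = 115°  [△YXP]
2. ∠FXY = 65°  [linear pair at X on FP]
3. ∠XFY = 60°  [△YFX]
4. ∠PFY = 60°  [X on ray FP]

∠PFY = 60°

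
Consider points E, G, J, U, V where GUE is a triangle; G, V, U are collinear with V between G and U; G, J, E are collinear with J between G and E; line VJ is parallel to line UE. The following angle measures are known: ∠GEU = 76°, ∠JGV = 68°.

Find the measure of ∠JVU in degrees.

∠JVU = 144°

1. ∠GJV = 76°  [VJ∥UE, corresponding at J]
2. ∠GVJ = 36°  [△GVJ]
3. ∠JVU = 144°  [linear pair at V on GU]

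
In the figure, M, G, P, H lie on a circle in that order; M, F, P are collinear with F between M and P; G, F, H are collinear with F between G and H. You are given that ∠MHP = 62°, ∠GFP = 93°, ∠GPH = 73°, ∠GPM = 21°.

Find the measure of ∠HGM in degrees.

1. ∠MGP = 118°  [cyclic MGPH, opposite ∠G+∠H]
2. ∠GFM = 87°  [linear pair at F on MP]
3. ∠GMP = 41°  [△MGP]
4. ∠HGM = 52°  [△MFG]

∠HGM = 52°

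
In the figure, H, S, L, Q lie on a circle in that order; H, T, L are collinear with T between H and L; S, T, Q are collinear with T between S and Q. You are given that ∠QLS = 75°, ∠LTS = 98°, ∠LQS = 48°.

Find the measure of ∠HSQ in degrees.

1. ∠HTS = 82°  [linear pair at T on HL]
2. ∠LHS = 48°  [same arc SL]
3. ∠HSQ = 50°  [△HTS]

∠HSQ = 50°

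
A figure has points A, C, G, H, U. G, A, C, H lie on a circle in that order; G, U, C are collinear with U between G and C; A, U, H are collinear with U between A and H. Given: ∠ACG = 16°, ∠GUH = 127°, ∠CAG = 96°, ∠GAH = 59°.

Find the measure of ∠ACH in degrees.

∠ACH = 75°

1. ∠AHG = 16°  [same arc GA]
2. ∠AGH = 105°  [△GAH]
3. ∠ACH = 75°  [cyclic GACH, opposite ∠G+∠C]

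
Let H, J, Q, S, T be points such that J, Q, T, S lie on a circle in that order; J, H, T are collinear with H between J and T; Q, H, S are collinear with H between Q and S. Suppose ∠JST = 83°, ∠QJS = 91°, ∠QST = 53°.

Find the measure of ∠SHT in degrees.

∠SHT = 68°

1. ∠QTS = 89°  [cyclic JQTS, opposite ∠J+∠T]
2. ∠SQT = 38°  [△QTS]
3. ∠SJT = 38°  [same arc TS]
4. ∠JTS = 59°  [△JTS]
5. ∠SHT = 68°  [△THS]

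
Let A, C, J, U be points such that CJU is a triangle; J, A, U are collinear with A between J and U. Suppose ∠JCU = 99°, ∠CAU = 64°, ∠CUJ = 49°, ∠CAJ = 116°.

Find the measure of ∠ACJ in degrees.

1. ∠CJU = 32°  [△CJU]
2. ∠AJC = 32°  [A on ray JU]
3. ∠ACJ = 32°  [△CJA]

∠ACJ = 32°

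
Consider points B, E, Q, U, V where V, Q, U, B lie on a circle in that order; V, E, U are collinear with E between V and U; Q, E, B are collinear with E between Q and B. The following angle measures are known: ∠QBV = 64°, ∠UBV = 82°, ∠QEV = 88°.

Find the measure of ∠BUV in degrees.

∠BUV = 74°

1. ∠QUV = 64°  [same arc VQ]
2. ∠UQV = 98°  [cyclic VQUB, opposite ∠Q+∠B]
3. ∠BEU = 88°  [vertical angles at E]
4. ∠QVU = 18°  [△VQU]
5. ∠QBU = 18°  [same arc QU]
6. ∠BUV = 74°  [△UEB]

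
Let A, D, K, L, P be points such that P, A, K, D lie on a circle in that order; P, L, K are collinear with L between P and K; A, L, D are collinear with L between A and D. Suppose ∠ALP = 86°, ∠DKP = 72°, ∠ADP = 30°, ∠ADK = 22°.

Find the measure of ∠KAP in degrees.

∠KAP = 128°

1. ∠AKP = 30°  [same arc PA]
2. ∠APK = 22°  [same arc AK]
3. ∠KAP = 128°  [△PAK]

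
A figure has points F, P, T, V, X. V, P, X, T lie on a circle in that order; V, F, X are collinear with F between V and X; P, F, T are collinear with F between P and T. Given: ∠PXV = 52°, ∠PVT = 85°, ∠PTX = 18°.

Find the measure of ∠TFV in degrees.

∠TFV = 61°

1. ∠PTV = 52°  [same arc VP]
2. ∠PXT = 95°  [cyclic VPXT, opposite ∠V+∠X]
3. ∠TPX = 67°  [△PXT]
4. ∠TVX = 67°  [same arc XT]
5. ∠TFV = 61°  [△VFT]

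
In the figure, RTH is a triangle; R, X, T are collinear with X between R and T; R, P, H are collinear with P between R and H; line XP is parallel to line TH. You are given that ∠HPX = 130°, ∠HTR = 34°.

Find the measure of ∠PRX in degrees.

1. ∠RPX = 50°  [linear pair at P on RH]
2. ∠PXR = 34°  [XP∥TH, corresponding at X]
3. ∠PRX = 96°  [△RXP]

∠PRX = 96°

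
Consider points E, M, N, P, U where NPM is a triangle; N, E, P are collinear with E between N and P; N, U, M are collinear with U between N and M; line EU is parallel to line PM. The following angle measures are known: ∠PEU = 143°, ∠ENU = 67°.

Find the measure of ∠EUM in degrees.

∠EUM = 104°

1. ∠NEU = 37°  [linear pair at E on NP]
2. ∠EUN = 76°  [△NEU]
3. ∠EUM = 104°  [linear pair at U on NM]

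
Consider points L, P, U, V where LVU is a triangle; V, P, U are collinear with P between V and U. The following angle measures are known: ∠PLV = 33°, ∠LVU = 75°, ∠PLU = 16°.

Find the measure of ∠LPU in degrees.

1. ∠LVP = 75°  [P on ray VU]
2. ∠LPV = 72°  [△LVP]
3. ∠LPU = 108°  [linear pair at P on VU]

∠LPU = 108°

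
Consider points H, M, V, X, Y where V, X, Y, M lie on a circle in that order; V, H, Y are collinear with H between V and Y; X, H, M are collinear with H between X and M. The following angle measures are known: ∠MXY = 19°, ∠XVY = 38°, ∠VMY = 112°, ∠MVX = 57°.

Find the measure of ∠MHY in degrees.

∠MHY = 93°

1. ∠MVY = 19°  [same arc YM]
2. ∠XMY = 38°  [same arc XY]
3. ∠MYV = 49°  [△VYM]
4. ∠MHY = 93°  [△YHM]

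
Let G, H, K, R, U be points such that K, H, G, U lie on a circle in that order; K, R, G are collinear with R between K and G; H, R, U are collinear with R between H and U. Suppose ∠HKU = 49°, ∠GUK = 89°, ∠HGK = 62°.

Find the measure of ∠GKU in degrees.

1. ∠HUK = 62°  [same arc KH]
2. ∠KHU = 69°  [△KHU]
3. ∠KGU = 69°  [same arc KU]
4. ∠GKU = 22°  [△KGU]

∠GKU = 22°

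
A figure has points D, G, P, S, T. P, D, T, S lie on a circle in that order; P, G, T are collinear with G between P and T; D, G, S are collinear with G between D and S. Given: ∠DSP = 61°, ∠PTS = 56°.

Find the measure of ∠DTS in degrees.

∠DTS = 117°

1. ∠PDS = 56°  [same arc PS]
2. ∠DPS = 63°  [△PDS]
3. ∠DTS = 117°  [cyclic PDTS, opposite ∠P+∠T]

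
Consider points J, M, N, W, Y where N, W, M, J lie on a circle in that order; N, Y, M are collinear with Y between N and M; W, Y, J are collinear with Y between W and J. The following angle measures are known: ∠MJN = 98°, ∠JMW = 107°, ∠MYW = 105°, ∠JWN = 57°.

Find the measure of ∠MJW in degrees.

1. ∠JYN = 105°  [vertical angles at Y]
2. ∠JMN = 57°  [same arc NJ]
3. ∠JYM = 75°  [linear pair at Y on NM]
4. ∠MJW = 48°  [△MYJ]

∠MJW = 48°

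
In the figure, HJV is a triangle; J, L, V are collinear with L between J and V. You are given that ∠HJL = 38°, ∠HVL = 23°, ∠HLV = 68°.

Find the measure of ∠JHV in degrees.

∠JHV = 119°

1. ∠HJV = 38°  [L on ray JV]
2. ∠HVJ = 23°  [L on ray VJ]
3. ∠JHV = 119°  [△HJV]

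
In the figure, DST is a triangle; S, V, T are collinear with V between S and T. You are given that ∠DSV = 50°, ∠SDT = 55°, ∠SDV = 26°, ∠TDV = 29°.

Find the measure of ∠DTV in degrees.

∠DTV = 75°

1. ∠DST = 50°  [V on ray ST]
2. ∠DTS = 75°  [△DST]
3. ∠DTV = 75°  [V on ray TS]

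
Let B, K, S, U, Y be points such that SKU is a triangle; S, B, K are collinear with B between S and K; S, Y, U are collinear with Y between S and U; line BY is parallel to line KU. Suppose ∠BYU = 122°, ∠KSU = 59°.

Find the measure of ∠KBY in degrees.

1. ∠BYS = 58°  [linear pair at Y on SU]
2. ∠BSY = 59°  [B on SK, Y on SU]
3. ∠SBY = 63°  [△SBY]
4. ∠KBY = 117°  [linear pair at B on SK]

∠KBY = 117°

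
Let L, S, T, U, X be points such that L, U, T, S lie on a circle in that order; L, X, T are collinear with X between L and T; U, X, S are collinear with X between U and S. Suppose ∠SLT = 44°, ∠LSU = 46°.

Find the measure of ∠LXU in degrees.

1. ∠SUT = 44°  [same arc TS]
2. ∠LTU = 46°  [same arc LU]
3. ∠TXU = 90°  [△UXT]
4. ∠LXU = 90°  [linear pair at X on LT]

∠LXU = 90°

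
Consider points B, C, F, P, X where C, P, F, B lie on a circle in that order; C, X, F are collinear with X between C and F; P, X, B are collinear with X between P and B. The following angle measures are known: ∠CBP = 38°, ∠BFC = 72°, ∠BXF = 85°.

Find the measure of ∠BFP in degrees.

1. ∠BPC = 72°  [same arc CB]
2. ∠BCP = 70°  [△CPB]
3. ∠BFP = 110°  [cyclic CPFB, opposite ∠C+∠F]

∠BFP = 110°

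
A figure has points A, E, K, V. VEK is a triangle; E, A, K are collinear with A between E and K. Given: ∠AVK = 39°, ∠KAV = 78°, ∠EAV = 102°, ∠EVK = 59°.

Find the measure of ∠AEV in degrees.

∠AEV = 58°

1. ∠AKV = 63°  [△VAK]
2. ∠EKV = 63°  [A on ray KE]
3. ∠KEV = 58°  [△VEK]
4. ∠AEV = 58°  [A on ray EK]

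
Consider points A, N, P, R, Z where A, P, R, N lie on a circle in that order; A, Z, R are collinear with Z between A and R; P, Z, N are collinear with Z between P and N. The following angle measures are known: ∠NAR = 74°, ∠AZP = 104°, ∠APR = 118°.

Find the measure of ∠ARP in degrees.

1. ∠NPR = 74°  [same arc RN]
2. ∠PZR = 76°  [linear pair at Z on AR]
3. ∠ARP = 30°  [△PZR]

∠ARP = 30°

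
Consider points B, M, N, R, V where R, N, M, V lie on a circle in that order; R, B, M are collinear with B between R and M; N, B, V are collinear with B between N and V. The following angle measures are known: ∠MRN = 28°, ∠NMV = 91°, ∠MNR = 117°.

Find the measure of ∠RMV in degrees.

∠RMV = 56°

1. ∠MVN = 28°  [same arc NM]
2. ∠MNV = 61°  [△NMV]
3. ∠MVR = 63°  [cyclic RNMV, opposite ∠N+∠V]
4. ∠MRV = 61°  [same arc MV]
5. ∠RMV = 56°  [△RMV]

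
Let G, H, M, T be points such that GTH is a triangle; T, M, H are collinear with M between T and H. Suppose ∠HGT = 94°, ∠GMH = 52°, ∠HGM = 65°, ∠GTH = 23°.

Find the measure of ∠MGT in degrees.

∠MGT = 29°

1. ∠GMT = 128°  [linear pair at M on TH]
2. ∠GTM = 23°  [M on ray TH]
3. ∠MGT = 29°  [△GTM]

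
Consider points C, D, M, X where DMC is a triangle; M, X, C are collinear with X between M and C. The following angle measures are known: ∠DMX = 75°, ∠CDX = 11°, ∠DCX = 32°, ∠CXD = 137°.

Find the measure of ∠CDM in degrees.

1. ∠CMD = 75°  [X on ray MC]
2. ∠DCM = 32°  [X on ray CM]
3. ∠CDM = 73°  [△DMC]

∠CDM = 73°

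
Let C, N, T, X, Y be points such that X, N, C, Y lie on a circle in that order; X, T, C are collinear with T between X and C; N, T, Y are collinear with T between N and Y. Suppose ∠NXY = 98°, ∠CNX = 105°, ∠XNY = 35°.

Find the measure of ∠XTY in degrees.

1. ∠NYX = 47°  [△XNY]
2. ∠CYX = 75°  [cyclic XNCY, opposite ∠N+∠Y]
3. ∠XCY = 35°  [same arc XY]
4. ∠CXY = 70°  [△XCY]
5. ∠XTY = 63°  [△XTY]

∠XTY = 63°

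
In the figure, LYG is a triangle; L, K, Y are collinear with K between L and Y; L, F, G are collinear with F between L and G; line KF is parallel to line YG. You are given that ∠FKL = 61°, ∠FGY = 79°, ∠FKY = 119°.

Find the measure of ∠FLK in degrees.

∠FLK = 40°

1. ∠GYL = 61°  [KF∥YG, corresponding at K]
2. ∠LGY = 79°  [F on ray GL]
3. ∠GLY = 40°  [△LYG]
4. ∠FLK = 40°  [K on LY, F on LG]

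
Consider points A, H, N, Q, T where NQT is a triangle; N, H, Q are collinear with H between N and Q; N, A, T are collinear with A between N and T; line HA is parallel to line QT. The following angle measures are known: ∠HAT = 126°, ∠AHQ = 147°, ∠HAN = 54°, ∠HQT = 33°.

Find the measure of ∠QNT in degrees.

1. ∠AHN = 33°  [linear pair at H on NQ]
2. ∠ANH = 93°  [△NHA]
3. ∠QNT = 93°  [H on NQ, A on NT]

∠QNT = 93°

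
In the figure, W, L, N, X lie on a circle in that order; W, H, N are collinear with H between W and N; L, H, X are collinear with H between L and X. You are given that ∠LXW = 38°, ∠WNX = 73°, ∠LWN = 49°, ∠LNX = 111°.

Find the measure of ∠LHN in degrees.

∠LHN = 122°

1. ∠LNW = 38°  [same arc WL]
2. ∠LXN = 49°  [same arc LN]
3. ∠NLX = 20°  [△LNX]
4. ∠LHN = 122°  [△LHN]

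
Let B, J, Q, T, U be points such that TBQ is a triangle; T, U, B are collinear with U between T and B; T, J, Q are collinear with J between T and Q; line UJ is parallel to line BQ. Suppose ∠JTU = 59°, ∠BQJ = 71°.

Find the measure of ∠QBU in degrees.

1. ∠BTQ = 59°  [U on TB, J on TQ]
2. ∠BQT = 71°  [J on ray QT]
3. ∠QBT = 50°  [△TBQ]
4. ∠QBU = 50°  [U on ray BT]

∠QBU = 50°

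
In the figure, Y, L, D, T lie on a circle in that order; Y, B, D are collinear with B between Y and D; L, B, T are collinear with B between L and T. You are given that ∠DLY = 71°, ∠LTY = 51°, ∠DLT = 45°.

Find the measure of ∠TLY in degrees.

∠TLY = 26°

1. ∠DTY = 109°  [cyclic YLDT, opposite ∠L+∠T]
2. ∠DYT = 45°  [same arc DT]
3. ∠TDY = 26°  [△YDT]
4. ∠TLY = 26°  [same arc YT]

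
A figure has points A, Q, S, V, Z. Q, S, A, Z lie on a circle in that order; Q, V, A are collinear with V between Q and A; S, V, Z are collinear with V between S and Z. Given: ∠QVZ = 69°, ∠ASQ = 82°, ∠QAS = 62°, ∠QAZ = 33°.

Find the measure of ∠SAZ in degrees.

1. ∠AVS = 69°  [vertical angles at V]
2. ∠AVZ = 111°  [linear pair at V on QA]
3. ∠ASZ = 49°  [△SVA]
4. ∠AZS = 36°  [△AVZ]
5. ∠SAZ = 95°  [△SAZ]

∠SAZ = 95°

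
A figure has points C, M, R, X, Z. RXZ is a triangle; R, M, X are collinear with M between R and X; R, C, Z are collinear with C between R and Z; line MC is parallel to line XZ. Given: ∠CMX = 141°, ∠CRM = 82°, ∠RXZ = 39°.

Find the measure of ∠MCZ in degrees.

∠MCZ = 121°

1. ∠CMR = 39°  [linear pair at M on RX]
2. ∠MCR = 59°  [△RMC]
3. ∠MCZ = 121°  [linear pair at C on RZ]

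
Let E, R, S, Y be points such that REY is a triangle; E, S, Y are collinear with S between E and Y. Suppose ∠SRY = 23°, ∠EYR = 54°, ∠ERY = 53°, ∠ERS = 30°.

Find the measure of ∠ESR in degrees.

∠ESR = 77°

1. ∠REY = 73°  [△REY]
2. ∠RES = 73°  [S on ray EY]
3. ∠ESR = 77°  [△RES]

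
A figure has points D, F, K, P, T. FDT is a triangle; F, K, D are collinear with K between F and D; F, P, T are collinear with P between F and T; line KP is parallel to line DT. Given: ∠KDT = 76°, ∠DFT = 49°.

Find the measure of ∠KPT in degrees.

1. ∠FDT = 76°  [K on ray DF]
2. ∠DTF = 55°  [△FDT]
3. ∠FPK = 55°  [KP∥DT, corresponding at P]
4. ∠KPT = 125°  [linear pair at P on FT]

∠KPT = 125°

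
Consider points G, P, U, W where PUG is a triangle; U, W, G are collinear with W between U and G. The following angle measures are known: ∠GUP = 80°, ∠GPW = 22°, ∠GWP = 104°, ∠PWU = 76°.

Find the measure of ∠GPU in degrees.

∠GPU = 46°

1. ∠PGW = 54°  [△PWG]
2. ∠PGU = 54°  [W on ray GU]
3. ∠GPU = 46°  [△PUG]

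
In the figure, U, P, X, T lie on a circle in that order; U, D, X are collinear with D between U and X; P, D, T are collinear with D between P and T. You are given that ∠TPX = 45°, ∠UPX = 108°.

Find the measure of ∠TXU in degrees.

1. ∠TUX = 45°  [same arc XT]
2. ∠UTX = 72°  [cyclic UPXT, opposite ∠P+∠T]
3. ∠TXU = 63°  [△UXT]

∠TXU = 63°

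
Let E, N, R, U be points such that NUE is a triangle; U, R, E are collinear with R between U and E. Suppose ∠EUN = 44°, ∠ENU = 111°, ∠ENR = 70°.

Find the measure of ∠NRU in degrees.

1. ∠NEU = 25°  [△NUE]
2. ∠NER = 25°  [R on ray EU]
3. ∠ERN = 85°  [△NRE]
4. ∠NRU = 95°  [linear pair at R on UE]

∠NRU = 95°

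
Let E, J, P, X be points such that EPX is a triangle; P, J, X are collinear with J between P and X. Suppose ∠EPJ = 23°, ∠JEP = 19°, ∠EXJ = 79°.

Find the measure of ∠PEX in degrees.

∠PEX = 78°

1. ∠EPX = 23°  [J on ray PX]
2. ∠EXP = 79°  [J on ray XP]
3. ∠PEX = 78°  [△EPX]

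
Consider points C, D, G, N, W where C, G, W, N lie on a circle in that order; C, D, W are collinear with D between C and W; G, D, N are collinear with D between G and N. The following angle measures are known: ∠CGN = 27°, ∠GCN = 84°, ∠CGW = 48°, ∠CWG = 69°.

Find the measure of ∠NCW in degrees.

∠NCW = 21°

1. ∠CWN = 27°  [same arc CN]
2. ∠CNW = 132°  [cyclic CGWN, opposite ∠G+∠N]
3. ∠NCW = 21°  [△CWN]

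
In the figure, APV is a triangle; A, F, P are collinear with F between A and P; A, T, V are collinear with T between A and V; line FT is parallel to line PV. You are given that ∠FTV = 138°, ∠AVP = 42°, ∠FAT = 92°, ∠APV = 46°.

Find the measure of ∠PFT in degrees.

1. ∠ATF = 42°  [linear pair at T on AV]
2. ∠AFT = 46°  [△AFT]
3. ∠PFT = 134°  [linear pair at F on AP]

∠PFT = 134°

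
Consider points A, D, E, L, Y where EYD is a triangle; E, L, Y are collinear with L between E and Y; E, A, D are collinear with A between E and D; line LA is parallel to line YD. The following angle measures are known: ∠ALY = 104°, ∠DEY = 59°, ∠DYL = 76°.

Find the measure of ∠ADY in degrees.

∠ADY = 45°

1. ∠DYE = 76°  [L on ray YE]
2. ∠EDY = 45°  [△EYD]
3. ∠ADY = 45°  [A on ray DE]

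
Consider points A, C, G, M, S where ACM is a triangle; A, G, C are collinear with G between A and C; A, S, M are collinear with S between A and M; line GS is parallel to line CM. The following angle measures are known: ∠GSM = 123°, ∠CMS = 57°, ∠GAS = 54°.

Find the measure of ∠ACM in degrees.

1. ∠AMC = 57°  [S on ray MA]
2. ∠CAM = 54°  [G on AC, S on AM]
3. ∠ACM = 69°  [△ACM]

∠ACM = 69°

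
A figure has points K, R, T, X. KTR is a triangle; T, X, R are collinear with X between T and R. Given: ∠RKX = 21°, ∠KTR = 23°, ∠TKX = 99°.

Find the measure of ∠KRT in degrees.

∠KRT = 37°

1. ∠KTX = 23°  [X on ray TR]
2. ∠KXT = 58°  [△KTX]
3. ∠KXR = 122°  [linear pair at X on TR]
4. ∠KRX = 37°  [△KXR]
5. ∠KRT = 37°  [X on ray RT]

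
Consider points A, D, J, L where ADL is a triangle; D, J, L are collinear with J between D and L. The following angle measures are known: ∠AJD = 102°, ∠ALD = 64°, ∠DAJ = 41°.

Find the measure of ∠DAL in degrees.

1. ∠ADJ = 37°  [△ADJ]
2. ∠ADL = 37°  [J on ray DL]
3. ∠DAL = 79°  [△ADL]

∠DAL = 79°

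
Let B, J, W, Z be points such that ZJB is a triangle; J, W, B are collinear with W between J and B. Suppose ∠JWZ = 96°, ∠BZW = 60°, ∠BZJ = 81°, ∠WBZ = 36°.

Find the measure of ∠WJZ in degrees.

1. ∠JBZ = 36°  [W on ray BJ]
2. ∠BJZ = 63°  [△ZJB]
3. ∠WJZ = 63°  [W on ray JB]

∠WJZ = 63°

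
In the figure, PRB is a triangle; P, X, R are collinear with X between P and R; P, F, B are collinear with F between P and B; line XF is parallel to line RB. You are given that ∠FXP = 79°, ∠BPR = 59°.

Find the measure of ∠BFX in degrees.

1. ∠BRP = 79°  [XF∥RB, corresponding at X]
2. ∠PBR = 42°  [△PRB]
3. ∠PFX = 42°  [XF∥RB, corresponding at F]
4. ∠BFX = 138°  [linear pair at F on PB]

∠BFX = 138°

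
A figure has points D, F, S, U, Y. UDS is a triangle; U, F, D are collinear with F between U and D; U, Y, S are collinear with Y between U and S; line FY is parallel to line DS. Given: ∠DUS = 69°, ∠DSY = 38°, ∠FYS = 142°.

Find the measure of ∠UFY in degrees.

∠UFY = 73°

1. ∠FUY = 69°  [F on UD, Y on US]
2. ∠FYU = 38°  [linear pair at Y on US]
3. ∠UFY = 73°  [△UFY]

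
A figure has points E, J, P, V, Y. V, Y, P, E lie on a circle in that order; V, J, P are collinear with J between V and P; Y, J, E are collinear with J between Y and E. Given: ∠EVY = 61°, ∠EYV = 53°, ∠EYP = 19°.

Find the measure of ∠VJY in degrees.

1. ∠EPY = 119°  [cyclic VYPE, opposite ∠V+∠P]
2. ∠EPV = 53°  [same arc VE]
3. ∠PEY = 42°  [△YPE]
4. ∠EJP = 85°  [△PJE]
5. ∠VJY = 85°  [vertical angles at J]

∠VJY = 85°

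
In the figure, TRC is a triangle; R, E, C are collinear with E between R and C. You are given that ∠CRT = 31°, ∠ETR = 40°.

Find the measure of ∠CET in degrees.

1. ∠ERT = 31°  [E on ray RC]
2. ∠RET = 109°  [△TRE]
3. ∠CET = 71°  [linear pair at E on RC]

∠CET = 71°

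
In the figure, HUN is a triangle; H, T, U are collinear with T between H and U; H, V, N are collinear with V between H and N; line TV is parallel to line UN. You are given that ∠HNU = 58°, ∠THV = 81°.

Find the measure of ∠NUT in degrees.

∠NUT = 41°

1. ∠HVT = 58°  [TV∥UN, corresponding at V]
2. ∠HTV = 41°  [△HTV]
3. ∠UTV = 139°  [linear pair at T on HU]
4. ∠NUT = 41°  [TV∥UN, co-interior at U–T]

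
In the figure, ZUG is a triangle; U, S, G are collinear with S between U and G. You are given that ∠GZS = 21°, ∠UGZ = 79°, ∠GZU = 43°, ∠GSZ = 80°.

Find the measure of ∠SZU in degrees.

∠SZU = 22°

1. ∠GUZ = 58°  [△ZUG]
2. ∠USZ = 100°  [linear pair at S on UG]
3. ∠SUZ = 58°  [S on ray UG]
4. ∠SZU = 22°  [△ZUS]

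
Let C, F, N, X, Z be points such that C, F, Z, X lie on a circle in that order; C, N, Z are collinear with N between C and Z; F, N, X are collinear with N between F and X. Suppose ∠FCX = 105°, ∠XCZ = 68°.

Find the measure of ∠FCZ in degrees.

1. ∠FZX = 75°  [cyclic CFZX, opposite ∠C+∠Z]
2. ∠XFZ = 68°  [same arc ZX]
3. ∠FXZ = 37°  [△FZX]
4. ∠FCZ = 37°  [same arc FZ]

∠FCZ = 37°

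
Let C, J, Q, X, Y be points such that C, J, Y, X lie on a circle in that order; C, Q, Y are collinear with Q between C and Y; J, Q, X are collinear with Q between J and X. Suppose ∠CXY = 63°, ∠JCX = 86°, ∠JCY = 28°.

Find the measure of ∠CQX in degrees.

∠CQX = 87°

1. ∠CJY = 117°  [cyclic CJYX, opposite ∠J+∠X]
2. ∠JYX = 94°  [cyclic CJYX, opposite ∠C+∠Y]
3. ∠JXY = 28°  [same arc JY]
4. ∠CYJ = 35°  [△CJY]
5. ∠XJY = 58°  [△JYX]
6. ∠CXJ = 35°  [same arc CJ]
7. ∠XCY = 58°  [same arc YX]
8. ∠CQX = 87°  [△CQX]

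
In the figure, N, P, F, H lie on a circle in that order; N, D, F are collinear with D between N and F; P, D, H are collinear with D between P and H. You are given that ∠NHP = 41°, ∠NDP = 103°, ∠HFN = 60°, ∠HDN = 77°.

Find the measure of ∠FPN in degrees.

∠FPN = 122°

1. ∠FNH = 62°  [△NDH]
2. ∠FHN = 58°  [△NFH]
3. ∠FPN = 122°  [cyclic NPFH, opposite ∠P+∠H]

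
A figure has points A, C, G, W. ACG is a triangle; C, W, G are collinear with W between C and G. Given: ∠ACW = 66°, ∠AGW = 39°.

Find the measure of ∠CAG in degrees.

∠CAG = 75°

1. ∠ACG = 66°  [W on ray CG]
2. ∠AGC = 39°  [W on ray GC]
3. ∠CAG = 75°  [△ACG]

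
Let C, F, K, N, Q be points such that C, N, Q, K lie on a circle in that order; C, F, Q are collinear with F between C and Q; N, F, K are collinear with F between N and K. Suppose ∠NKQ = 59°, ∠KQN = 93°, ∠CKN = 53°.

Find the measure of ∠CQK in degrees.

1. ∠KCN = 87°  [cyclic CNQK, opposite ∠C+∠Q]
2. ∠CNK = 40°  [△CNK]
3. ∠CQK = 40°  [same arc CK]

∠CQK = 40°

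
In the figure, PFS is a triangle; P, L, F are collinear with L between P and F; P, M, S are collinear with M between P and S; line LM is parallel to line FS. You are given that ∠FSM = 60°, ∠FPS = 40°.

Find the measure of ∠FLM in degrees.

1. ∠FSP = 60°  [M on ray SP]
2. ∠PFS = 80°  [△PFS]
3. ∠MLP = 80°  [LM∥FS, corresponding at L]
4. ∠FLM = 100°  [linear pair at L on PF]

∠FLM = 100°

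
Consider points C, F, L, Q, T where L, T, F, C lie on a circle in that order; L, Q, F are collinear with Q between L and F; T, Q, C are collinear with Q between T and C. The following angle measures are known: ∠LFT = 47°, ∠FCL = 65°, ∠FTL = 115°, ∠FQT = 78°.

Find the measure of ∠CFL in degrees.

∠CFL = 60°

1. ∠LCT = 47°  [same arc LT]
2. ∠CQL = 78°  [vertical angles at Q]
3. ∠CLF = 55°  [△LQC]
4. ∠CFL = 60°  [△LFC]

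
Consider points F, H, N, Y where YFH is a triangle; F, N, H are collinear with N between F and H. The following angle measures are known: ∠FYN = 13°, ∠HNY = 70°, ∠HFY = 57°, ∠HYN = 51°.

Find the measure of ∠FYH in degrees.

∠FYH = 64°

1. ∠NHY = 59°  [△YNH]
2. ∠FHY = 59°  [N on ray HF]
3. ∠FYH = 64°  [△YFH]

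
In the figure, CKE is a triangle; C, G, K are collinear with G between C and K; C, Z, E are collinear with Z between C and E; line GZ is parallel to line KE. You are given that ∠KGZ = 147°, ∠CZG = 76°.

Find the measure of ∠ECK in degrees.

∠ECK = 71°

1. ∠CGZ = 33°  [linear pair at G on CK]
2. ∠GCZ = 71°  [△CGZ]
3. ∠ECK = 71°  [G on CK, Z on CE]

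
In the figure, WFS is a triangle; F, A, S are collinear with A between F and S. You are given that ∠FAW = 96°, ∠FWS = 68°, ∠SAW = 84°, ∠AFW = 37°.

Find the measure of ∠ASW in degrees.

∠ASW = 75°

1. ∠SFW = 37°  [A on ray FS]
2. ∠FSW = 75°  [△WFS]
3. ∠ASW = 75°  [A on ray SF]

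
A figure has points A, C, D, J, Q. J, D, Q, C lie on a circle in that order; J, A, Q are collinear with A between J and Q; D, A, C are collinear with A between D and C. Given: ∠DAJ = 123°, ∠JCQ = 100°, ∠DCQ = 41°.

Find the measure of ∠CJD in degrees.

1. ∠CAQ = 123°  [vertical angles at A]
2. ∠DJQ = 41°  [same arc DQ]
3. ∠CQJ = 16°  [△QAC]
4. ∠CAJ = 57°  [linear pair at A on JQ]
5. ∠CDJ = 16°  [△JAD]
6. ∠CJQ = 64°  [△JQC]
7. ∠DCJ = 59°  [△JAC]
8. ∠CJD = 105°  [△JDC]

∠CJD = 105°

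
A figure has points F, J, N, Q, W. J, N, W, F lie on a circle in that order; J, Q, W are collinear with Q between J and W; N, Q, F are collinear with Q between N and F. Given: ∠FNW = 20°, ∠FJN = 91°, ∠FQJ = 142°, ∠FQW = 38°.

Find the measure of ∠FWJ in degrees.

1. ∠FWN = 89°  [cyclic JNWF, opposite ∠J+∠W]
2. ∠NFW = 71°  [△NWF]
3. ∠FWJ = 71°  [△WQF]

∠FWJ = 71°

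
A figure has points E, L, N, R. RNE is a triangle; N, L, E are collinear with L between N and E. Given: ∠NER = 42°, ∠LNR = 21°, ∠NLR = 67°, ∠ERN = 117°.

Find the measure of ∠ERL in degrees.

∠ERL = 25°

1. ∠LER = 42°  [L on ray EN]
2. ∠ELR = 113°  [linear pair at L on NE]
3. ∠ERL = 25°  [△RLE]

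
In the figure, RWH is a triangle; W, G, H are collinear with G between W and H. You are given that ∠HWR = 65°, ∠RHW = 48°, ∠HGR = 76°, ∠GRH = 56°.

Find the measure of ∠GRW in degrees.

1. ∠GWR = 65°  [G on ray WH]
2. ∠RGW = 104°  [linear pair at G on WH]
3. ∠GRW = 11°  [△RWG]

∠GRW = 11°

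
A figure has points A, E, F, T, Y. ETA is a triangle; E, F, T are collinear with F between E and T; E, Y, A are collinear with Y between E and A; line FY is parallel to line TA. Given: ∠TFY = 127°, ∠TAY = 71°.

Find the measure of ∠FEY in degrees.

∠FEY = 56°

1. ∠EFY = 53°  [linear pair at F on ET]
2. ∠EAT = 71°  [Y on ray AE]
3. ∠ATE = 53°  [FY∥TA, corresponding at F]
4. ∠AET = 56°  [△ETA]
5. ∠FEY = 56°  [F on ET, Y on EA]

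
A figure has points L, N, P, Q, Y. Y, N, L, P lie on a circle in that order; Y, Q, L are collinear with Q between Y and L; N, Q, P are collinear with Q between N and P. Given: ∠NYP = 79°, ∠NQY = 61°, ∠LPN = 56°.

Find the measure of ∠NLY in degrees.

1. ∠NLP = 101°  [cyclic YNLP, opposite ∠Y+∠L]
2. ∠LQN = 119°  [linear pair at Q on YL]
3. ∠LNP = 23°  [△NLP]
4. ∠NLY = 38°  [△NQL]

∠NLY = 38°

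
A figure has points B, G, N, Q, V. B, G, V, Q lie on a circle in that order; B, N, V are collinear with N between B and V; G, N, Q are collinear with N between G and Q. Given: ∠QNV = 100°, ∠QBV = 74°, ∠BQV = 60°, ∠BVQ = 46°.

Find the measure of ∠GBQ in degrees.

1. ∠BNQ = 80°  [linear pair at N on BV]
2. ∠BQG = 26°  [△BNQ]
3. ∠BGQ = 46°  [same arc BQ]
4. ∠GBQ = 108°  [△BGQ]

∠GBQ = 108°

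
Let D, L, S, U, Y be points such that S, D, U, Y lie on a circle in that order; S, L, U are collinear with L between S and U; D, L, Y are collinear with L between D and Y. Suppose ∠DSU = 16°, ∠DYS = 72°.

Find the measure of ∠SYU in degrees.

∠SYU = 88°

1. ∠DUS = 72°  [same arc SD]
2. ∠SDU = 92°  [△SDU]
3. ∠SYU = 88°  [cyclic SDUY, opposite ∠D+∠Y]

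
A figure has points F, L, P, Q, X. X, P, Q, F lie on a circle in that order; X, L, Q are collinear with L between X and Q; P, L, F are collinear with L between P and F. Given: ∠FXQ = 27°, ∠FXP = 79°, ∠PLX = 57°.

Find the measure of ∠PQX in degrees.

∠PQX = 30°

1. ∠FPQ = 27°  [same arc QF]
2. ∠PLQ = 123°  [linear pair at L on XQ]
3. ∠PQX = 30°  [△PLQ]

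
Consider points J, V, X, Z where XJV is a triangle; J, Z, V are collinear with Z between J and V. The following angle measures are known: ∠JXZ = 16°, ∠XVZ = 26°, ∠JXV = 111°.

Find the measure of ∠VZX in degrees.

∠VZX = 59°

1. ∠JVX = 26°  [Z on ray VJ]
2. ∠VJX = 43°  [△XJV]
3. ∠XJZ = 43°  [Z on ray JV]
4. ∠JZX = 121°  [△XJZ]
5. ∠VZX = 59°  [linear pair at Z on JV]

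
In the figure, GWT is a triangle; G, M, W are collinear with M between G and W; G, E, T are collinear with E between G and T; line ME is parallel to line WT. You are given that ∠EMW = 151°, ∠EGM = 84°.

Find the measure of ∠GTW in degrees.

1. ∠EMG = 29°  [linear pair at M on GW]
2. ∠GEM = 67°  [△GME]
3. ∠GTW = 67°  [ME∥WT, corresponding at E]

∠GTW = 67°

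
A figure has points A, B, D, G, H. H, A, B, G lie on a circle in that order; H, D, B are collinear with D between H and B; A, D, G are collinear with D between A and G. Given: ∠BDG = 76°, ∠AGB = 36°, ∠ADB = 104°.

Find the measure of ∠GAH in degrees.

∠GAH = 68°

1. ∠ADH = 76°  [vertical angles at D]
2. ∠AHB = 36°  [same arc AB]
3. ∠GAH = 68°  [△HDA]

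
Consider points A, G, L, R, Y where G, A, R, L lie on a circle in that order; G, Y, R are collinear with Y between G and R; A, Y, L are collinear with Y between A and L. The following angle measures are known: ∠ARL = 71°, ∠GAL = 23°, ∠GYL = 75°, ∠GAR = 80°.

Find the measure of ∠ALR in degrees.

∠ALR = 52°

1. ∠GRL = 23°  [same arc GL]
2. ∠LYR = 105°  [linear pair at Y on GR]
3. ∠ALR = 52°  [△RYL]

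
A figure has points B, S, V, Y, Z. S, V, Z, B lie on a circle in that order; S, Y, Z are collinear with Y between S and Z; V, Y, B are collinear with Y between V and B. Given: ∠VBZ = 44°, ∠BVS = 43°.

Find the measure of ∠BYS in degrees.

1. ∠BZS = 43°  [same arc SB]
2. ∠BYZ = 93°  [△ZYB]
3. ∠BYS = 87°  [linear pair at Y on SZ]

∠BYS = 87°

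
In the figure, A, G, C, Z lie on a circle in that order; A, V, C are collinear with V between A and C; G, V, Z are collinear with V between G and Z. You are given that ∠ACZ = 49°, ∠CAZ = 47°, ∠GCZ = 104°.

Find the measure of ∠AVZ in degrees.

∠AVZ = 78°

1. ∠AGZ = 49°  [same arc AZ]
2. ∠GAZ = 76°  [cyclic AGCZ, opposite ∠A+∠C]
3. ∠AZG = 55°  [△AGZ]
4. ∠AVZ = 78°  [△AVZ]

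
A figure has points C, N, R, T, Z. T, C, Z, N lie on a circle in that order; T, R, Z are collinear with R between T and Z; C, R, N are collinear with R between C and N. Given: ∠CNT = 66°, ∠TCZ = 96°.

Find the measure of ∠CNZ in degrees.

∠CNZ = 18°

1. ∠CZT = 66°  [same arc TC]
2. ∠CTZ = 18°  [△TCZ]
3. ∠CNZ = 18°  [same arc CZ]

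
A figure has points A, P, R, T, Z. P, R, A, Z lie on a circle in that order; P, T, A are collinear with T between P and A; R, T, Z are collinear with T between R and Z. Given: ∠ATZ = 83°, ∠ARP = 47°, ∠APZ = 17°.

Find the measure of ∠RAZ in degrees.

∠RAZ = 96°

1. ∠AZP = 133°  [cyclic PRAZ, opposite ∠R+∠Z]
2. ∠ARZ = 17°  [same arc AZ]
3. ∠PAZ = 30°  [△PAZ]
4. ∠AZR = 67°  [△ATZ]
5. ∠RAZ = 96°  [△RAZ]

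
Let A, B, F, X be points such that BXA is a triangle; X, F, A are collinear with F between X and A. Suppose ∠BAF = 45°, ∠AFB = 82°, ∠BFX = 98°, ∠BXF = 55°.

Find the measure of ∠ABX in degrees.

1. ∠BAX = 45°  [F on ray AX]
2. ∠AXB = 55°  [F on ray XA]
3. ∠ABX = 80°  [△BXA]

∠ABX = 80°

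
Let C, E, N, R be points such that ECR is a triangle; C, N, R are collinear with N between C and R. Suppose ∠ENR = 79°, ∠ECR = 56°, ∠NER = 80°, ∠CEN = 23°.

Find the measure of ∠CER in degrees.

1. ∠ERN = 21°  [△ENR]
2. ∠CRE = 21°  [N on ray RC]
3. ∠CER = 103°  [△ECR]

∠CER = 103°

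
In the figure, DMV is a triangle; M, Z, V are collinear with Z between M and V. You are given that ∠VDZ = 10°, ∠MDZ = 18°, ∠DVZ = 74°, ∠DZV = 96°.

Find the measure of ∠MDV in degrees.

∠MDV = 28°

1. ∠DVM = 74°  [Z on ray VM]
2. ∠DZM = 84°  [linear pair at Z on MV]
3. ∠DMZ = 78°  [△DMZ]
4. ∠DMV = 78°  [Z on ray MV]
5. ∠MDV = 28°  [△DMV]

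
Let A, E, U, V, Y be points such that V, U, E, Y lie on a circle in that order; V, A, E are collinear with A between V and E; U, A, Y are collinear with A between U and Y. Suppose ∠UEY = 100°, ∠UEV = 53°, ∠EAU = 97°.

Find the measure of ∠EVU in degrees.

∠EVU = 50°

1. ∠UVY = 80°  [cyclic VUEY, opposite ∠V+∠E]
2. ∠UYV = 53°  [same arc VU]
3. ∠UAV = 83°  [linear pair at A on VE]
4. ∠VUY = 47°  [△VUY]
5. ∠EVU = 50°  [△VAU]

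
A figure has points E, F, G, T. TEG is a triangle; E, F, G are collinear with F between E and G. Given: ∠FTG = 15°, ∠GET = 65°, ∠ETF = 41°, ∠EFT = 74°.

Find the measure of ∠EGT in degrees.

1. ∠GFT = 106°  [linear pair at F on EG]
2. ∠FGT = 59°  [△TFG]
3. ∠EGT = 59°  [F on ray GE]

∠EGT = 59°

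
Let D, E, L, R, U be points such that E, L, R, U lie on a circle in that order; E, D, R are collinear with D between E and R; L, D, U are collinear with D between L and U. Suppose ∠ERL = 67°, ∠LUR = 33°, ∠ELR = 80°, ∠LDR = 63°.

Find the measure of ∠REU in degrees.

∠REU = 50°

1. ∠EUL = 67°  [same arc EL]
2. ∠EDU = 63°  [vertical angles at D]
3. ∠REU = 50°  [△EDU]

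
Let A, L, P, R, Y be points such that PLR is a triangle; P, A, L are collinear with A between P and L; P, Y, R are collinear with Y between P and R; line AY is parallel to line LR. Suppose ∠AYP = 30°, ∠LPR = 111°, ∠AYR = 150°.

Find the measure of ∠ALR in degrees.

∠ALR = 39°

1. ∠LRP = 30°  [AY∥LR, corresponding at Y]
2. ∠PLR = 39°  [△PLR]
3. ∠ALR = 39°  [A on ray LP]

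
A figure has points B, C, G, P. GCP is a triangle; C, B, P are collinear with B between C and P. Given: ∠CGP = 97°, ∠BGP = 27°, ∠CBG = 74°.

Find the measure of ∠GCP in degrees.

∠GCP = 36°

1. ∠GBP = 106°  [linear pair at B on CP]
2. ∠BPG = 47°  [△GBP]
3. ∠CPG = 47°  [B on ray PC]
4. ∠GCP = 36°  [△GCP]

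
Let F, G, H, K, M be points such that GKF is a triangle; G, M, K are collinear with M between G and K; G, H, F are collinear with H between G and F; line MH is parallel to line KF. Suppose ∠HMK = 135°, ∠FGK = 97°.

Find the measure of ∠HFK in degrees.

1. ∠GMH = 45°  [linear pair at M on GK]
2. ∠HGM = 97°  [M on GK, H on GF]
3. ∠GHM = 38°  [△GMH]
4. ∠FHM = 142°  [linear pair at H on GF]
5. ∠HFK = 38°  [MH∥KF, co-interior at F–H]

∠HFK = 38°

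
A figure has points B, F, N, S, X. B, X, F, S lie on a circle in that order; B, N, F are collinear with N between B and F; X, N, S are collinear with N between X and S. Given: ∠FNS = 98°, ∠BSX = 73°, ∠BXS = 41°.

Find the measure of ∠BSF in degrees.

1. ∠BNS = 82°  [linear pair at N on BF]
2. ∠FBS = 25°  [△BNS]
3. ∠BFS = 41°  [same arc BS]
4. ∠BSF = 114°  [△BFS]

∠BSF = 114°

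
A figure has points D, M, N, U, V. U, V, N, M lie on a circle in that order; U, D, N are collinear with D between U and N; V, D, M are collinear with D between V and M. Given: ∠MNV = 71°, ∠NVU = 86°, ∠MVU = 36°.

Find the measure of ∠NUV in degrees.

1. ∠MUV = 109°  [cyclic UVNM, opposite ∠U+∠N]
2. ∠UMV = 35°  [△UVM]
3. ∠UNV = 35°  [same arc UV]
4. ∠NUV = 59°  [△UVN]

∠NUV = 59°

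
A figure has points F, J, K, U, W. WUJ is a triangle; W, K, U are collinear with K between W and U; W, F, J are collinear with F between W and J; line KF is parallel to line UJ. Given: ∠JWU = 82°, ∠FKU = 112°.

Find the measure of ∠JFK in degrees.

∠JFK = 150°

1. ∠FWK = 82°  [K on WU, F on WJ]
2. ∠FKW = 68°  [linear pair at K on WU]
3. ∠KFW = 30°  [△WKF]
4. ∠JFK = 150°  [linear pair at F on WJ]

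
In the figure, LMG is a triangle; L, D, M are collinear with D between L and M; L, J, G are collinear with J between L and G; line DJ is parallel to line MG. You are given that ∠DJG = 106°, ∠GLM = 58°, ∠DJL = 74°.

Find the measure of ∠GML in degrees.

∠GML = 48°

1. ∠DLJ = 58°  [D on LM, J on LG]
2. ∠JDL = 48°  [△LDJ]
3. ∠GML = 48°  [DJ∥MG, corresponding at D]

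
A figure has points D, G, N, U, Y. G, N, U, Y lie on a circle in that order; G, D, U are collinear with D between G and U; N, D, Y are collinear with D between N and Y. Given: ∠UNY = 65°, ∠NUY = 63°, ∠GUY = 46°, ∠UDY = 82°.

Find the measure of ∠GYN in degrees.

1. ∠UGY = 65°  [same arc UY]
2. ∠GDY = 98°  [linear pair at D on GU]
3. ∠GYN = 17°  [△GDY]

∠GYN = 17°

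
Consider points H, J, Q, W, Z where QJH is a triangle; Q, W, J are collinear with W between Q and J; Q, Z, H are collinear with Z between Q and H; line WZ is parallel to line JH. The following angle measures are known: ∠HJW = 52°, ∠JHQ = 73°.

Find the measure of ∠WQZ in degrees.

1. ∠HJQ = 52°  [W on ray JQ]
2. ∠HQJ = 55°  [△QJH]
3. ∠WQZ = 55°  [W on QJ, Z on QH]

∠WQZ = 55°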